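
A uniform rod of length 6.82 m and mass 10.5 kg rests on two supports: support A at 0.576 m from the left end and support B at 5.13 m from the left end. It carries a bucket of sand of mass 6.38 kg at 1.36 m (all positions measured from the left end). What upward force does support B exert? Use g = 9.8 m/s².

About support A:
Beam weight: 10.5 × 9.8 = 102.9 N down at 3.41 m → arm 2.834 m, τ = 102.9 × 2.834 = 291.6 N·m clockwise.
Bucket of sand: 6.38 × 9.8 = 62.52 N down at 1.36 m → arm 0.784 m, τ = 62.52 × 0.784 = 49.02 N·m clockwise.
Net load moment about support A = 340.6 N·m clockwise.
Reaction R at support B is upward at 5.13 m, arm 4.554 m → moment R × 4.554 counterclockwise.
Balancing moments: R × 4.554 = 340.6, giving R = 74.8 N.

R_B ≈ 74.8 N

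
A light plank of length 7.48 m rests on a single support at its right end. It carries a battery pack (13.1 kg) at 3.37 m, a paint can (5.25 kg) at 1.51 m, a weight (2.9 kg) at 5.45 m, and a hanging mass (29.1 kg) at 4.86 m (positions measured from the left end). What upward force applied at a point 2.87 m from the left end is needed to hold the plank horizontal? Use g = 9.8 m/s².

F ≈ 356 N

About the right end:
Battery pack: 13.1 × 9.8 = 128.4 N down at 3.37 m → arm 4.11 m, τ = 128.4 × 4.11 = 527.7 N·m counterclockwise.
Paint can: 5.25 × 9.8 = 51.45 N down at 1.51 m → arm 5.97 m, τ = 51.45 × 5.97 = 307.2 N·m counterclockwise.
Weight: 2.9 × 9.8 = 28.42 N down at 5.45 m → arm 2.03 m, τ = 28.42 × 2.03 = 57.69 N·m counterclockwise.
Hanging mass: 29.1 × 9.8 = 285.2 N down at 4.86 m → arm 2.62 m, τ = 285.2 × 2.62 = 747.2 N·m counterclockwise.
Net moment of the loads = 1640 N·m counterclockwise.
The upward force F acts at a point 2.87 m from the left end, arm 4.61 m, giving F × 4.61 clockwise.
Στ = 0 ⇒ F × 4.61 = 1640 ⇒ F = 1640 / 4.61 = 356 N.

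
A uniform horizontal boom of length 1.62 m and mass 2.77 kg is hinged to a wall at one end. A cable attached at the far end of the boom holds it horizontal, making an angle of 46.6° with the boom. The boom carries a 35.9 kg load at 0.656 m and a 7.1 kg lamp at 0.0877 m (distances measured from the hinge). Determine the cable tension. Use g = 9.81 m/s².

Choose the hinge as the axis so the unknown hinge reaction has zero arm there.
Beam weight: 2.77 × 9.81 = 27.17 N down at 0.81 m → arm 0.81 m, τ = 27.17 × 0.81 = 22.01 N·m clockwise.
Load: 35.9 × 9.81 = 352.2 N down at 0.656 m → arm 0.656 m, τ = 352.2 × 0.656 = 231 N·m clockwise.
Lamp: 7.1 × 9.81 = 69.65 N down at 0.0877 m → arm 0.0877 m, τ = 69.65 × 0.0877 = 6.108 N·m clockwise.
Total clockwise load moment = 259.1 N·m.
The cable tension T acts at 1.62 m; only its component perpendicular to the boom, T sinθ, produces torque. sin 46.6° = 0.7266.
Setting net torque to zero: T × 1.62 × 0.7266 = 259.1 → T = 259.1 / 1.177 = 220 N.

T ≈ 220 N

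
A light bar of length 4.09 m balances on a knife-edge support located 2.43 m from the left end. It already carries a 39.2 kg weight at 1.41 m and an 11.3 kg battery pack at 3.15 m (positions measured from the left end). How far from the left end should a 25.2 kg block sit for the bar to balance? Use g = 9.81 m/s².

About the knife-edge support (at 2.43 m from the left end):
Weight: 39.2 × 9.81 = 384.6 N down at 1.41 m → arm 1.02 m, τ = 384.6 × 1.02 = 392.3 N·m counterclockwise.
Battery pack: 11.3 × 9.81 = 110.9 N down at 3.15 m → arm 0.72 m, τ = 110.9 × 0.72 = 79.85 N·m clockwise.
Net moment of existing loads = 312.5 N·m counterclockwise.
The block weighs 25.2 × 9.81 = 247.2 N and must supply an equal clockwise moment, so its lever arm about the knife-edge support is 312.5 / 247.2 = 1.26 m.
That puts it at 2.43 + 1.26 = 3.69 m from the left end.

x ≈ 3.69 m from the left end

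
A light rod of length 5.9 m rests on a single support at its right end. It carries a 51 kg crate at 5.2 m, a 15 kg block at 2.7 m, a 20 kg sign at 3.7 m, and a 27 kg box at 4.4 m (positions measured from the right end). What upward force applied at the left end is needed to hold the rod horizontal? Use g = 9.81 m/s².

F ≈ 829 N

About the right end:
Crate: 51 × 9.81 = 500.3 N down at 5.2 m → arm 5.2 m, τ = 500.3 × 5.2 = 2602 N·m counterclockwise.
Block: 15 × 9.81 = 147.2 N down at 2.7 m → arm 2.7 m, τ = 147.2 × 2.7 = 397.4 N·m counterclockwise.
Sign: 20 × 9.81 = 196.2 N down at 3.7 m → arm 3.7 m, τ = 196.2 × 3.7 = 725.9 N·m counterclockwise.
Box: 27 × 9.81 = 264.9 N down at 4.4 m → arm 4.4 m, τ = 264.9 × 4.4 = 1166 N·m counterclockwise.
Net moment of the loads = 4891 N·m counterclockwise.
The upward force F acts at the left end, arm 5.9 m, giving F × 5.9 clockwise.
For rotational equilibrium, F × 5.9 = 4891, so F = 4891 / 5.9 = 829 N.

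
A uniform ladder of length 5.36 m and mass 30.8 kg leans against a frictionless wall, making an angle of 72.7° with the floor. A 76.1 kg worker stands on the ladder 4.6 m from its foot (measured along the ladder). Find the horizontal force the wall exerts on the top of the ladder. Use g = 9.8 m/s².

Choose the foot of the ladder as the axis so the floor normal and friction both act there and drop out.
Ladder weight 30.8×9.8 = 301.8 N acts at 2.68 m along the ladder; its horizontal arm is 2.68·cos72.7° = 0.797 m → τ = 240.5 N·m clockwise.
Worker: 76.1×9.8 = 745.8 N at 4.6 m → arm 1.368 m → τ = 1020 N·m clockwise.
Wall normal N acts horizontally at the top; its moment arm is the height L sinθ = 5.36·sin72.7° = 5.118 m, counterclockwise.
Setting net torque to zero: N × 5.118 = 1260 → N = 246 N.

N_wall ≈ 246 N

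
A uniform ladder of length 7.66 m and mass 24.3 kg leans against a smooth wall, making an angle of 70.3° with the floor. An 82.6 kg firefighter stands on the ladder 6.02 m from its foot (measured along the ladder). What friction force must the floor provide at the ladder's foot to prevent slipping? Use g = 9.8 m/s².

Take moments about the foot of the ladder.
Ladder weight 24.3×9.8 = 238.1 N acts at 3.83 m along the ladder; its horizontal arm is 3.83·cos70.3° = 1.291 m → τ = 307.4 N·m clockwise.
Firefighter: 82.6×9.8 = 809.5 N at 6.02 m → arm 2.029 m → τ = 1642 N·m clockwise.
Wall normal N acts horizontally at the top; its moment arm is the height L sinθ = 7.66·sin70.3° = 7.212 m, counterclockwise.
For rotational equilibrium, N × 7.212 = 1949, so N = 270 N.
ΣFx = 0: friction at the foot balances the wall's push, so f = N_wall = 270 N.

f ≈ 270 N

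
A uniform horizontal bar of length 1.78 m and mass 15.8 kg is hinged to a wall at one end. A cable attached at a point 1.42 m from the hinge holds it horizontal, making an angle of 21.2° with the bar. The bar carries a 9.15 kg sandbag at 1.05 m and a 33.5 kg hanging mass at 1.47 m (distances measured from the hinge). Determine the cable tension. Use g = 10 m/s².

Choose the hinge as the axis so the unknown hinge reaction has zero arm there.
Beam weight: 15.8 × 10 = 158 N down at 0.89 m → arm 0.89 m, τ = 158 × 0.89 = 140.6 N·m clockwise.
Sandbag: 9.15 × 10 = 91.5 N down at 1.05 m → arm 1.05 m, τ = 91.5 × 1.05 = 96.08 N·m clockwise.
Hanging mass: 33.5 × 10 = 335 N down at 1.47 m → arm 1.47 m, τ = 335 × 1.47 = 492.4 N·m clockwise.
Total clockwise load moment = 729.1 N·m.
The cable tension T acts at 1.42 m; only its component perpendicular to the bar, T sinθ, produces torque. sin 21.2° = 0.3616.
Balancing moments: T × 1.42 × 0.3616 = 729.1, giving T = 729.1 / 0.5135 = 1420 N.

T ≈ 1420 N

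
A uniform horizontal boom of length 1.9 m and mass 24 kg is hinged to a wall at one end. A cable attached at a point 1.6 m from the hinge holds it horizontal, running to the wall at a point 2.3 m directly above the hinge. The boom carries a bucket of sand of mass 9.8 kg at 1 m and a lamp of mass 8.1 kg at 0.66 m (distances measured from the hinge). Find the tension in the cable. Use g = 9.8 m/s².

Choose the hinge as the axis so the unknown hinge reaction has zero arm there.
Beam weight: 24 × 9.8 = 235.2 N down at 0.95 m → arm 0.95 m, τ = 235.2 × 0.95 = 223.4 N·m clockwise.
Bucket of sand: 9.8 × 9.8 = 96.04 N down at 1 m → arm 1 m, τ = 96.04 × 1 = 96.04 N·m clockwise.
Lamp: 8.1 × 9.8 = 79.38 N down at 0.66 m → arm 0.66 m, τ = 79.38 × 0.66 = 52.39 N·m clockwise.
Total clockwise load moment = 371.8 N·m.
The cable tension T acts at 1.6 m; only its component perpendicular to the boom, T sinθ, produces torque. sinθ = h/√(h²+d²) = 2.3/√(2.3²+1.6²) = 0.8209.
For rotational equilibrium, T × 1.6 × 0.8209 = 371.8, so T = 371.8 / 1.313 = 283 N.

T ≈ 283 N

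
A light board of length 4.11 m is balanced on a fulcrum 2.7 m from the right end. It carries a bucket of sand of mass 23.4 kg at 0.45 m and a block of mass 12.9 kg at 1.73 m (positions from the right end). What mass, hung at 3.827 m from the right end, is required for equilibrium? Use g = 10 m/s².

m ≈ 57.8 kg

Take moments about the fulcrum (at 2.7 m from the right end).
Bucket of sand: 23.4 × 10 = 234 N down at 0.45 m → arm 2.25 m, τ = 234 × 2.25 = 526.5 N·m clockwise.
Block: 12.9 × 10 = 129 N down at 1.73 m → arm 0.97 m, τ = 129 × 0.97 = 125.1 N·m clockwise.
Net moment of known loads = 651.6 N·m clockwise.
An unknown mass m at 3.827 m has arm 1.127 m; its moment is m·g·1.127 counterclockwise.
Balancing moments: m × 10 × 1.127 = 651.6, giving m = 651.6 / (10 × 1.127) = 57.8 kg.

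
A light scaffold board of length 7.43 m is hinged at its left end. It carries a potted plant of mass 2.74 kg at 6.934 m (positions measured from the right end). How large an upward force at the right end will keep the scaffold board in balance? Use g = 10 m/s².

F ≈ 1.83 N

Take moments about the left end.
Potted plant: 2.74 × 10 = 27.4 N down at 6.934 m → arm 0.496 m, τ = 27.4 × 0.496 = 13.59 N·m clockwise.
Net moment of the loads = 13.59 N·m clockwise.
The upward force F acts at the right end, arm 7.43 m, giving F × 7.43 counterclockwise.
For rotational equilibrium, F × 7.43 = 13.59, so F = 13.59 / 7.43 = 1.83 N.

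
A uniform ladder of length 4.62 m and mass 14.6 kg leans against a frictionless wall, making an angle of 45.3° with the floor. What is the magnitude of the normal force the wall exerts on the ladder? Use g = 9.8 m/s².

N_wall ≈ 70.8 N

Sum moments about the foot of the ladder (the floor normal and friction both act there and drop out).
Ladder weight 14.6×9.8 = 143.1 N acts at 2.31 m along the ladder; its horizontal arm is 2.31·cos45.3° = 1.625 m → τ = 232.5 N·m clockwise.
Wall normal N acts horizontally at the top; its moment arm is the height L sinθ = 4.62·sin45.3° = 3.284 m, counterclockwise.
Setting net torque to zero: N × 3.284 = 232.5 → N = 70.8 N.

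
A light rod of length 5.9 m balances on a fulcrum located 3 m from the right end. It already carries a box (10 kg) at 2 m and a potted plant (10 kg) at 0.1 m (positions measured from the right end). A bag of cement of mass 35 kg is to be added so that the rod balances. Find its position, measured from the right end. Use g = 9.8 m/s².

Take moments about the fulcrum (at 3 m from the right end).
Box: 10 × 9.8 = 98 N down at 2 m → arm 1 m, τ = 98 × 1 = 98 N·m clockwise.
Potted plant: 10 × 9.8 = 98 N down at 0.1 m → arm 2.9 m, τ = 98 × 2.9 = 284.2 N·m clockwise.
Net moment of existing loads = 382.2 N·m clockwise.
The bag of cement weighs 35 × 9.8 = 343 N and must supply an equal counterclockwise moment, so its lever arm about the fulcrum is 382.2 / 343 = 1.11 m.
That puts it at 3 + 1.11 = 4.11 m from the right end.

x ≈ 4.11 m from the right end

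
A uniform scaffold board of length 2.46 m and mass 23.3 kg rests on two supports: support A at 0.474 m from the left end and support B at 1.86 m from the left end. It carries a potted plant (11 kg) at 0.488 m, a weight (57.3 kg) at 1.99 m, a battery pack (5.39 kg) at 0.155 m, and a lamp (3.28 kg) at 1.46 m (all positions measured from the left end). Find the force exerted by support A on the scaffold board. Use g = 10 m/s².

Take moments about support B.
Beam weight: 23.3 × 10 = 233 N down at 1.23 m → arm 0.63 m, τ = 233 × 0.63 = 146.8 N·m counterclockwise.
Potted plant: 11 × 10 = 110 N down at 0.488 m → arm 1.372 m, τ = 110 × 1.372 = 150.9 N·m counterclockwise.
Weight: 57.3 × 10 = 573 N down at 1.99 m → arm 0.13 m, τ = 573 × 0.13 = 74.49 N·m clockwise.
Battery pack: 5.39 × 10 = 53.9 N down at 0.155 m → arm 1.705 m, τ = 53.9 × 1.705 = 91.9 N·m counterclockwise.
Lamp: 3.28 × 10 = 32.8 N down at 1.46 m → arm 0.4 m, τ = 32.8 × 0.4 = 13.12 N·m counterclockwise.
Net load moment about support B = 328.2 N·m counterclockwise.
Reaction R at support A is upward at 0.474 m, arm 1.386 m → moment R × 1.386 clockwise.
Στ = 0 ⇒ R × 1.386 = 328.2 ⇒ R = 237 N.

R_A ≈ 237 N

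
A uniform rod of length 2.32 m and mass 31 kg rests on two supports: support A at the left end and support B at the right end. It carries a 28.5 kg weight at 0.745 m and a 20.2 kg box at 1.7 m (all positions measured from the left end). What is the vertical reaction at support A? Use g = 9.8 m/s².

Taking torques about support B:
Beam weight: 31 × 9.8 = 303.8 N down at 1.16 m → arm 1.16 m, τ = 303.8 × 1.16 = 352.4 N·m counterclockwise.
Weight: 28.5 × 9.8 = 279.3 N down at 0.745 m → arm 1.575 m, τ = 279.3 × 1.575 = 439.9 N·m counterclockwise.
Box: 20.2 × 9.8 = 198 N down at 1.7 m → arm 0.62 m, τ = 198 × 0.62 = 122.8 N·m counterclockwise.
Net load moment about support B = 915.1 N·m counterclockwise.
Reaction R at support A is upward at 0 m, arm 2.32 m → moment R × 2.32 clockwise.
Balancing moments: R × 2.32 = 915.1, giving R = 394 N.

R_A ≈ 394 N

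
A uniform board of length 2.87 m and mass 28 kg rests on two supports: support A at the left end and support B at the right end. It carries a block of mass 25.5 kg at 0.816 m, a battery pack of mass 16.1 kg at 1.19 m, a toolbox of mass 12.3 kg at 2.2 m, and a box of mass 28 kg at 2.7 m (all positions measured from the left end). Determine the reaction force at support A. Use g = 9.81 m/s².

About support B:
Beam weight: 28 × 9.81 = 274.7 N down at 1.435 m → arm 1.435 m, τ = 274.7 × 1.435 = 394.2 N·m counterclockwise.
Block: 25.5 × 9.81 = 250.2 N down at 0.816 m → arm 2.054 m, τ = 250.2 × 2.054 = 513.9 N·m counterclockwise.
Battery pack: 16.1 × 9.81 = 157.9 N down at 1.19 m → arm 1.68 m, τ = 157.9 × 1.68 = 265.3 N·m counterclockwise.
Toolbox: 12.3 × 9.81 = 120.7 N down at 2.2 m → arm 0.67 m, τ = 120.7 × 0.67 = 80.87 N·m counterclockwise.
Box: 28 × 9.81 = 274.7 N down at 2.7 m → arm 0.17 m, τ = 274.7 × 0.17 = 46.7 N·m counterclockwise.
Net load moment about support B = 1301 N·m counterclockwise.
Reaction R at support A is upward at 0 m, arm 2.87 m → moment R × 2.87 clockwise.
Setting net torque to zero: R × 2.87 = 1301 → R = 453 N.

R_A ≈ 453 N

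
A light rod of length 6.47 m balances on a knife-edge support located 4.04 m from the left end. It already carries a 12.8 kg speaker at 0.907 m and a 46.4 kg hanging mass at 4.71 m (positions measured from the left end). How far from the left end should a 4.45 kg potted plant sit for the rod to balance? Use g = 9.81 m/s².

x ≈ 6.07 m from the left end

About the knife-edge support (at 4.04 m from the left end):
Speaker: 12.8 × 9.81 = 125.6 N down at 0.907 m → arm 3.133 m, τ = 125.6 × 3.133 = 393.5 N·m counterclockwise.
Hanging mass: 46.4 × 9.81 = 455.2 N down at 4.71 m → arm 0.67 m, τ = 455.2 × 0.67 = 305 N·m clockwise.
Net moment of existing loads = 88.5 N·m counterclockwise.
The potted plant weighs 4.45 × 9.81 = 43.65 N and must supply an equal clockwise moment, so its lever arm about the knife-edge support is 88.5 / 43.65 = 2.03 m.
That puts it at 4.04 + 2.03 = 6.07 m from the left end.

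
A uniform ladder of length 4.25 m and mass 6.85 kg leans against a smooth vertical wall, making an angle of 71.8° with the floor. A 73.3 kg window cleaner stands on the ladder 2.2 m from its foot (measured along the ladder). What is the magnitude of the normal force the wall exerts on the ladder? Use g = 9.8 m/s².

Taking torques about the foot of the ladder:
Ladder weight 6.85×9.8 = 67.13 N acts at 2.125 m along the ladder; its horizontal arm is 2.125·cos71.8° = 0.6637 m → τ = 44.55 N·m clockwise.
Window cleaner: 73.3×9.8 = 718.3 N at 2.2 m → arm 0.6871 m → τ = 493.5 N·m clockwise.
Wall normal N acts horizontally at the top; its moment arm is the height L sinθ = 4.25·sin71.8° = 4.037 m, counterclockwise.
For rotational equilibrium, N × 4.037 = 538, so N = 133 N.

N_wall ≈ 133 N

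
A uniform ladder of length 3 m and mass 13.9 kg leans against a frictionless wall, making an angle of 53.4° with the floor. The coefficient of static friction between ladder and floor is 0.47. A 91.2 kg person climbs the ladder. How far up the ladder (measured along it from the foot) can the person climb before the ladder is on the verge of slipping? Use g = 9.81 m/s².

Sum moments about the foot of the ladder (the floor normal and friction both act there and drop out).
Ladder weight 13.9×9.81 = 136.4 N acts at 1.5 m along the ladder; its horizontal arm is 1.5·cos53.4° = 0.8943 m → τ = 122 N·m clockwise.
Person weight 91.2×9.81 = 894.7 N at distance d → arm d·cos53.4° → τ = 894.7·d·0.5962 clockwise.
Wall normal N at the top has arm L sinθ = 2.408 m counterclockwise, so Στ = 0 gives N·2.408 = 122 + 533.4·d.
ΣFy = 0 ⇒ N_floor = 1031 N, so the maximum friction is μ_s·N_floor = 0.47×1031 = 484.6 N. ΣFx = 0 ⇒ N_wall = f, so at the slipping point N = 484.6 N.
Substituting: 484.6×2.408 = 122 + 533.4·d ⇒ d = (1167 − 122) / 533.4 = 1.96 m.

d ≈ 1.96 m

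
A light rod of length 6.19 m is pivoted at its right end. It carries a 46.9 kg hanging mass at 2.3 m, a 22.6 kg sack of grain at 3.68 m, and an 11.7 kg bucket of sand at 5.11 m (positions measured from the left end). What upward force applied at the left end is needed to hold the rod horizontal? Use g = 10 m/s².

F ≈ 407 N

Taking torques about the right end:
Hanging mass: 46.9 × 10 = 469 N down at 2.3 m → arm 3.89 m, τ = 469 × 3.89 = 1824 N·m counterclockwise.
Sack of grain: 22.6 × 10 = 226 N down at 3.68 m → arm 2.51 m, τ = 226 × 2.51 = 567.3 N·m counterclockwise.
Bucket of sand: 11.7 × 10 = 117 N down at 5.11 m → arm 1.08 m, τ = 117 × 1.08 = 126.4 N·m counterclockwise.
Net moment of the loads = 2518 N·m counterclockwise.
The upward force F acts at the left end, arm 6.19 m, giving F × 6.19 clockwise.
Setting net torque to zero: F × 6.19 = 2518 → F = 2518 / 6.19 = 407 N.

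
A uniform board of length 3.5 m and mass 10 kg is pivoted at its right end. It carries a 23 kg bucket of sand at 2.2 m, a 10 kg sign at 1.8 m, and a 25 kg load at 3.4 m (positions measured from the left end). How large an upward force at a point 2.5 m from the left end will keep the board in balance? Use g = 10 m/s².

F ≈ 669 N

Choose the right end as the axis so the unknown pivot reaction has zero arm there.
Beam weight: 10 × 10 = 100 N down at 1.75 m → arm 1.75 m, τ = 100 × 1.75 = 175 N·m counterclockwise.
Bucket of sand: 23 × 10 = 230 N down at 2.2 m → arm 1.3 m, τ = 230 × 1.3 = 299 N·m counterclockwise.
Sign: 10 × 10 = 100 N down at 1.8 m → arm 1.7 m, τ = 100 × 1.7 = 170 N·m counterclockwise.
Load: 25 × 10 = 250 N down at 3.4 m → arm 0.1 m, τ = 250 × 0.1 = 25 N·m counterclockwise.
Net moment of the loads = 669 N·m counterclockwise.
The upward force F acts at a point 2.5 m from the left end, arm 1 m, giving F × 1 clockwise.
Setting net torque to zero: F × 1 = 669 → F = 669 / 1 = 669 N.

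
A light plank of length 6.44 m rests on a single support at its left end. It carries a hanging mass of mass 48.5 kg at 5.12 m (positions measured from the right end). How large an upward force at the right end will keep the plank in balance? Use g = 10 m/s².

F ≈ 99.4 N

Choose the left end as the axis so the unknown pivot reaction has zero arm there.
Hanging mass: 48.5 × 10 = 485 N down at 5.12 m → arm 1.32 m, τ = 485 × 1.32 = 640.2 N·m clockwise.
Net moment of the loads = 640.2 N·m clockwise.
The upward force F acts at the right end, arm 6.44 m, giving F × 6.44 counterclockwise.
Setting net torque to zero: F × 6.44 = 640.2 → F = 640.2 / 6.44 = 99.4 N.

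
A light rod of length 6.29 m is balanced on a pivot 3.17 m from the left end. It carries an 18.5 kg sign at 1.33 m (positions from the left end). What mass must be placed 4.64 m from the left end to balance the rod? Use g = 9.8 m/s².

Taking torques about the pivot (at 3.17 m from the left end):
Sign: 18.5 × 9.8 = 181.3 N down at 1.33 m → arm 1.84 m, τ = 181.3 × 1.84 = 333.6 N·m counterclockwise.
Net moment of known loads = 333.6 N·m counterclockwise.
An unknown mass m at 4.64 m has arm 1.47 m; its moment is m·g·1.47 clockwise.
Setting net torque to zero: m × 9.8 × 1.47 = 333.6 → m = 333.6 / (9.8 × 1.47) = 23.2 kg.

m ≈ 23.2 kg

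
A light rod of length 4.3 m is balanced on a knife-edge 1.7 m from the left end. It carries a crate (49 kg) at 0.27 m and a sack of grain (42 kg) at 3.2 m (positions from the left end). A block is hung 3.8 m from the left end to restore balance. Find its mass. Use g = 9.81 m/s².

m ≈ 3.37 kg

Take moments about the knife-edge (at 1.7 m from the left end).
Crate: 49 × 9.81 = 480.7 N down at 0.27 m → arm 1.43 m, τ = 480.7 × 1.43 = 687.4 N·m counterclockwise.
Sack of grain: 42 × 9.81 = 412 N down at 3.2 m → arm 1.5 m, τ = 412 × 1.5 = 618 N·m clockwise.
Net moment of known loads = 69.4 N·m counterclockwise.
An unknown mass m at 3.8 m has arm 2.1 m; its moment is m·g·2.1 clockwise.
Setting net torque to zero: m × 9.81 × 2.1 = 69.4 → m = 69.4 / (9.81 × 2.1) = 3.37 kg.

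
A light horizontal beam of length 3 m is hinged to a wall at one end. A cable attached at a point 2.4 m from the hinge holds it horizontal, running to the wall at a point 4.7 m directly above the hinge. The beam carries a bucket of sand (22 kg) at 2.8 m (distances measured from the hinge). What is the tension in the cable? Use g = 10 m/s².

About the hinge:
Bucket of sand: 22 × 10 = 220 N down at 2.8 m → arm 2.8 m, τ = 220 × 2.8 = 616 N·m clockwise.
Total clockwise load moment = 616 N·m.
The cable tension T acts at 2.4 m; only its component perpendicular to the beam, T sinθ, produces torque. sinθ = h/√(h²+d²) = 4.7/√(4.7²+2.4²) = 0.8906.
For rotational equilibrium, T × 2.4 × 0.8906 = 616, so T = 616 / 2.137 = 288 N.

T ≈ 288 N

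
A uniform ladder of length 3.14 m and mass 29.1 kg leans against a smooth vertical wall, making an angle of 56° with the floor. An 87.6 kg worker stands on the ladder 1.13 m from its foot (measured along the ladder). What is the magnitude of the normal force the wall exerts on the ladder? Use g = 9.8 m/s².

Take moments about the foot of the ladder.
Ladder weight 29.1×9.8 = 285.2 N acts at 1.57 m along the ladder; its horizontal arm is 1.57·cos56° = 0.8779 m → τ = 250.4 N·m clockwise.
Worker: 87.6×9.8 = 858.5 N at 1.13 m → arm 0.6319 m → τ = 542.5 N·m clockwise.
Wall normal N acts horizontally at the top; its moment arm is the height L sinθ = 3.14·sin56° = 2.603 m, counterclockwise.
For rotational equilibrium, N × 2.603 = 792.9, so N = 305 N.

N_wall ≈ 305 N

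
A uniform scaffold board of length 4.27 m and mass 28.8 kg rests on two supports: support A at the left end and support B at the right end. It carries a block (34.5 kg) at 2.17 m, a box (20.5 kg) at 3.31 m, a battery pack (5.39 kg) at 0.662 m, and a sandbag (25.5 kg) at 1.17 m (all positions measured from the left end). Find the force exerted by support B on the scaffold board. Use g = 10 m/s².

R_B ≈ 556 N

About support A:
Beam weight: 28.8 × 10 = 288 N down at 2.135 m → arm 2.135 m, τ = 288 × 2.135 = 614.9 N·m clockwise.
Block: 34.5 × 10 = 345 N down at 2.17 m → arm 2.17 m, τ = 345 × 2.17 = 748.6 N·m clockwise.
Box: 20.5 × 10 = 205 N down at 3.31 m → arm 3.31 m, τ = 205 × 3.31 = 678.5 N·m clockwise.
Battery pack: 5.39 × 10 = 53.9 N down at 0.662 m → arm 0.662 m, τ = 53.9 × 0.662 = 35.68 N·m clockwise.
Sandbag: 25.5 × 10 = 255 N down at 1.17 m → arm 1.17 m, τ = 255 × 1.17 = 298.3 N·m clockwise.
Net load moment about support A = 2376 N·m clockwise.
Reaction R at support B is upward at 4.27 m, arm 4.27 m → moment R × 4.27 counterclockwise.
For rotational equilibrium, R × 4.27 = 2376, so R = 556 N.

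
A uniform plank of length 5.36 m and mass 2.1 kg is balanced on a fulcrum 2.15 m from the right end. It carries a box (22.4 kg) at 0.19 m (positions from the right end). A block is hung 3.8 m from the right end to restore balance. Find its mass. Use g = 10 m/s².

m ≈ 25.9 kg

Choose the fulcrum (at 2.15 m from the right end) as the axis so the support reaction has zero arm there.
Beam weight: 2.1 × 10 = 21 N down at 2.68 m → arm 0.53 m, τ = 21 × 0.53 = 11.13 N·m counterclockwise.
Box: 22.4 × 10 = 224 N down at 0.19 m → arm 1.96 m, τ = 224 × 1.96 = 439 N·m clockwise.
Net moment of known loads = 427.9 N·m clockwise.
An unknown mass m at 3.8 m has arm 1.65 m; its moment is m·g·1.65 counterclockwise.
For rotational equilibrium, m × 10 × 1.65 = 427.9, so m = 427.9 / (10 × 1.65) = 25.9 kg.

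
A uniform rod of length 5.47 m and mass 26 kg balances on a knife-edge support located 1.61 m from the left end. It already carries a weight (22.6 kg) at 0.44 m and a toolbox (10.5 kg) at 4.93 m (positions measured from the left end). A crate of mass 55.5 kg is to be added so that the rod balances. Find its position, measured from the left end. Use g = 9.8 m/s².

x ≈ 0.931 m from the left end

About the knife-edge support (at 1.61 m from the left end):
Beam weight: 26 × 9.8 = 254.8 N down at 2.735 m → arm 1.125 m, τ = 254.8 × 1.125 = 286.7 N·m clockwise.
Weight: 22.6 × 9.8 = 221.5 N down at 0.44 m → arm 1.17 m, τ = 221.5 × 1.17 = 259.2 N·m counterclockwise.
Toolbox: 10.5 × 9.8 = 102.9 N down at 4.93 m → arm 3.32 m, τ = 102.9 × 3.32 = 341.6 N·m clockwise.
Net moment of existing loads = 369.1 N·m clockwise.
The crate weighs 55.5 × 9.8 = 543.9 N and must supply an equal counterclockwise moment, so its lever arm about the knife-edge support is 369.1 / 543.9 = 0.679 m.
That puts it at 1.61 − 0.679 = 0.931 m from the left end.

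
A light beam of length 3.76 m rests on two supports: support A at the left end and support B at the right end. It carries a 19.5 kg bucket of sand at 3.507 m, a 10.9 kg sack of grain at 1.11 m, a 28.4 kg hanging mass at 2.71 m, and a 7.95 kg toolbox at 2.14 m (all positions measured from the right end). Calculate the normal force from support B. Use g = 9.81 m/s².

Taking torques about support A:
Bucket of sand: 19.5 × 9.81 = 191.3 N down at 3.507 m → arm 0.253 m, τ = 191.3 × 0.253 = 48.4 N·m clockwise.
Sack of grain: 10.9 × 9.81 = 106.9 N down at 1.11 m → arm 2.65 m, τ = 106.9 × 2.65 = 283.3 N·m clockwise.
Hanging mass: 28.4 × 9.81 = 278.6 N down at 2.71 m → arm 1.05 m, τ = 278.6 × 1.05 = 292.5 N·m clockwise.
Toolbox: 7.95 × 9.81 = 77.99 N down at 2.14 m → arm 1.62 m, τ = 77.99 × 1.62 = 126.3 N·m clockwise.
Net load moment about support A = 750.5 N·m clockwise.
Reaction R at support B is upward at 0 m, arm 3.76 m → moment R × 3.76 counterclockwise.
Στ = 0 ⇒ R × 3.76 = 750.5 ⇒ R = 200 N.

R_B ≈ 200 N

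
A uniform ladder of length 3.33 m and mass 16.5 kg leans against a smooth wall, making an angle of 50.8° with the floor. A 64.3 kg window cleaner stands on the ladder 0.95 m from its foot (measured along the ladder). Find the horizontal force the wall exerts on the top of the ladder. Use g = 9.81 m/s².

N_wall ≈ 213 N

Taking torques about the foot of the ladder:
Ladder weight 16.5×9.81 = 161.9 N acts at 1.665 m along the ladder; its horizontal arm is 1.665·cos50.8° = 1.052 m → τ = 170.3 N·m clockwise.
Window cleaner: 64.3×9.81 = 630.8 N at 0.95 m → arm 0.6004 m → τ = 378.7 N·m clockwise.
Wall normal N acts horizontally at the top; its moment arm is the height L sinθ = 3.33·sin50.8° = 2.581 m, counterclockwise.
Balancing moments: N × 2.581 = 549, giving N = 213 N.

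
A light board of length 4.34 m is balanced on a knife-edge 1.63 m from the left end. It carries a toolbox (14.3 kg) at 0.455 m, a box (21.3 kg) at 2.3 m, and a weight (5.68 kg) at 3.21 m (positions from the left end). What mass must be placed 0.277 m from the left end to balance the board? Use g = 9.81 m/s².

m ≈ 4.76 kg

About the knife-edge (at 1.63 m from the left end):
Toolbox: 14.3 × 9.81 = 140.3 N down at 0.455 m → arm 1.175 m, τ = 140.3 × 1.175 = 164.9 N·m counterclockwise.
Box: 21.3 × 9.81 = 209 N down at 2.3 m → arm 0.67 m, τ = 209 × 0.67 = 140 N·m clockwise.
Weight: 5.68 × 9.81 = 55.72 N down at 3.21 m → arm 1.58 m, τ = 55.72 × 1.58 = 88.04 N·m clockwise.
Net moment of known loads = 63.14 N·m clockwise.
An unknown mass m at 0.277 m has arm 1.353 m; its moment is m·g·1.353 counterclockwise.
Στ = 0 ⇒ m × 9.81 × 1.353 = 63.14 ⇒ m = 63.14 / (9.81 × 1.353) = 4.76 kg.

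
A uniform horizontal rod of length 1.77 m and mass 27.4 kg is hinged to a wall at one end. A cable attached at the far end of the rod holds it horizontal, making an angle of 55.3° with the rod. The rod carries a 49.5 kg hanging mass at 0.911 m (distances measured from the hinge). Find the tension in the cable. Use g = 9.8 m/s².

T ≈ 467 N

Sum moments about the hinge (the unknown hinge reaction has zero arm there).
Beam weight: 27.4 × 9.8 = 268.5 N down at 0.885 m → arm 0.885 m, τ = 268.5 × 0.885 = 237.6 N·m clockwise.
Hanging mass: 49.5 × 9.8 = 485.1 N down at 0.911 m → arm 0.911 m, τ = 485.1 × 0.911 = 441.9 N·m clockwise.
Total clockwise load moment = 679.5 N·m.
The cable tension T acts at 1.77 m; only its component perpendicular to the rod, T sinθ, produces torque. sin 55.3° = 0.8221.
Balancing moments: T × 1.77 × 0.8221 = 679.5, giving T = 679.5 / 1.455 = 467 N.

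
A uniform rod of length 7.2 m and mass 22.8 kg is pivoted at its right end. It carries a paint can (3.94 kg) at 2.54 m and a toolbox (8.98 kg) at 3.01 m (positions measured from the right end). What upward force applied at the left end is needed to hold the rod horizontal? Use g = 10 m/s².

Taking torques about the right end:
Beam weight: 22.8 × 10 = 228 N down at 3.6 m → arm 3.6 m, τ = 228 × 3.6 = 820.8 N·m counterclockwise.
Paint can: 3.94 × 10 = 39.4 N down at 2.54 m → arm 2.54 m, τ = 39.4 × 2.54 = 100.1 N·m counterclockwise.
Toolbox: 8.98 × 10 = 89.8 N down at 3.01 m → arm 3.01 m, τ = 89.8 × 3.01 = 270.3 N·m counterclockwise.
Net moment of the loads = 1191 N·m counterclockwise.
The upward force F acts at the left end, arm 7.2 m, giving F × 7.2 clockwise.
Setting net torque to zero: F × 7.2 = 1191 → F = 1191 / 7.2 = 165 N.

F ≈ 165 N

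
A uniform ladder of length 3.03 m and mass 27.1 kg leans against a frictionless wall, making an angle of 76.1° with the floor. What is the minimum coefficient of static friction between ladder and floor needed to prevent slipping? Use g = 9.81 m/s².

Take moments about the foot of the ladder.
Ladder weight 27.1×9.81 = 265.9 N acts at 1.515 m along the ladder; its horizontal arm is 1.515·cos76.1° = 0.3639 m → τ = 96.76 N·m clockwise.
Wall normal N acts horizontally at the top; its moment arm is the height L sinθ = 3.03·sin76.1° = 2.941 m, counterclockwise.
Setting net torque to zero: N × 2.941 = 96.76 → N = 32.9 N.
ΣFx = 0 ⇒ f = N_wall = 32.9 N. ΣFy = 0 ⇒ N_floor = 265.9 N.
μ_min = f / N_floor = 32.9 / 265.9 = 0.124.

μ_min ≈ 0.124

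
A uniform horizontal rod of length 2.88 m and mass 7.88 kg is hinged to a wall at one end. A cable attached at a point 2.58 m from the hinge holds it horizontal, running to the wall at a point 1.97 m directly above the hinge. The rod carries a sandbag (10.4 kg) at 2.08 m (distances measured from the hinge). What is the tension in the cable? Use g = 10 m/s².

Sum moments about the hinge (the unknown hinge reaction has zero arm there).
Beam weight: 7.88 × 10 = 78.8 N down at 1.44 m → arm 1.44 m, τ = 78.8 × 1.44 = 113.5 N·m clockwise.
Sandbag: 10.4 × 10 = 104 N down at 2.08 m → arm 2.08 m, τ = 104 × 2.08 = 216.3 N·m clockwise.
Total clockwise load moment = 329.8 N·m.
The cable tension T acts at 2.58 m; only its component perpendicular to the rod, T sinθ, produces torque. sinθ = h/√(h²+d²) = 1.97/√(1.97²+2.58²) = 0.6069.
For rotational equilibrium, T × 2.58 × 0.6069 = 329.8, so T = 329.8 / 1.566 = 211 N.

T ≈ 211 N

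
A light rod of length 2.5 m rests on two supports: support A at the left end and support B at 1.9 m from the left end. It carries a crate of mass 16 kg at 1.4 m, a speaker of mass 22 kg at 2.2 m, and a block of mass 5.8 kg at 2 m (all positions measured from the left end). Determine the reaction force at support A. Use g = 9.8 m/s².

Choose support B as the axis so its reaction then has zero moment arm.
Crate: 16 × 9.8 = 156.8 N down at 1.4 m → arm 0.5 m, τ = 156.8 × 0.5 = 78.4 N·m counterclockwise.
Speaker: 22 × 9.8 = 215.6 N down at 2.2 m → arm 0.3 m, τ = 215.6 × 0.3 = 64.68 N·m clockwise.
Block: 5.8 × 9.8 = 56.84 N down at 2 m → arm 0.1 m, τ = 56.84 × 0.1 = 5.684 N·m clockwise.
Net load moment about support B = 8.036 N·m counterclockwise.
Reaction R at support A is upward at 0 m, arm 1.9 m → moment R × 1.9 clockwise.
Στ = 0 ⇒ R × 1.9 = 8.036 ⇒ R = 4.23 N.

R_A ≈ 4.23 N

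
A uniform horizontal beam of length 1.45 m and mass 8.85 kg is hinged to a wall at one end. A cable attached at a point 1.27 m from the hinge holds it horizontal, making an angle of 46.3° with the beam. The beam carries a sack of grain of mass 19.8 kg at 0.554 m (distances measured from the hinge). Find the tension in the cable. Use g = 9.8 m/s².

Sum moments about the hinge (the unknown hinge reaction has zero arm there).
Beam weight: 8.85 × 9.8 = 86.73 N down at 0.725 m → arm 0.725 m, τ = 86.73 × 0.725 = 62.88 N·m clockwise.
Sack of grain: 19.8 × 9.8 = 194 N down at 0.554 m → arm 0.554 m, τ = 194 × 0.554 = 107.5 N·m clockwise.
Total clockwise load moment = 170.4 N·m.
The cable tension T acts at 1.27 m; only its component perpendicular to the beam, T sinθ, produces torque. sin 46.3° = 0.723.
Setting net torque to zero: T × 1.27 × 0.723 = 170.4 → T = 170.4 / 0.9182 = 186 N.

T ≈ 186 N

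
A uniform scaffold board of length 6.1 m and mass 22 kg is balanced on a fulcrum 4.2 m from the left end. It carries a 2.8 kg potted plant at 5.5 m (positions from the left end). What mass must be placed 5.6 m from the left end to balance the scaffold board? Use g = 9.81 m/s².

Sum moments about the fulcrum (at 4.2 m from the left end) (the support reaction has zero arm there).
Beam weight: 22 × 9.81 = 215.8 N down at 3.05 m → arm 1.15 m, τ = 215.8 × 1.15 = 248.2 N·m counterclockwise.
Potted plant: 2.8 × 9.81 = 27.47 N down at 5.5 m → arm 1.3 m, τ = 27.47 × 1.3 = 35.71 N·m clockwise.
Net moment of known loads = 212.5 N·m counterclockwise.
An unknown mass m at 5.6 m has arm 1.4 m; its moment is m·g·1.4 clockwise.
Balancing moments: m × 9.81 × 1.4 = 212.5, giving m = 212.5 / (9.81 × 1.4) = 15.5 kg.

m ≈ 15.5 kg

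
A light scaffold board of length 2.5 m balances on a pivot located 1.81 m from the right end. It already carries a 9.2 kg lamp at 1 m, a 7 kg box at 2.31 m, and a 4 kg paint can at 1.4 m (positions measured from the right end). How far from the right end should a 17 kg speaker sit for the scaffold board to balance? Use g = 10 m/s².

x ≈ 2.14 m from the right end

Sum moments about the pivot (at 1.81 m from the right end) (the support reaction has zero arm there).
Lamp: 9.2 × 10 = 92 N down at 1 m → arm 0.81 m, τ = 92 × 0.81 = 74.52 N·m clockwise.
Box: 7 × 10 = 70 N down at 2.31 m → arm 0.5 m, τ = 70 × 0.5 = 35 N·m counterclockwise.
Paint can: 4 × 10 = 40 N down at 1.4 m → arm 0.41 m, τ = 40 × 0.41 = 16.4 N·m clockwise.
Net moment of existing loads = 55.92 N·m clockwise.
The speaker weighs 17 × 10 = 170 N and must supply an equal counterclockwise moment, so its lever arm about the pivot is 55.92 / 170 = 0.329 m.
That puts it at 1.81 + 0.329 = 2.14 m from the right end.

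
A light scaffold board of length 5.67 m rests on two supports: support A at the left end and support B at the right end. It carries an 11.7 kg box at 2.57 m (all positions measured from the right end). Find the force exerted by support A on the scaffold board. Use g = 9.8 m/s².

R_A ≈ 52 N

Taking torques about support B:
Box: 11.7 × 9.8 = 114.7 N down at 2.57 m → arm 2.57 m, τ = 114.7 × 2.57 = 294.8 N·m counterclockwise.
Net load moment about support B = 294.8 N·m counterclockwise.
Reaction R at support A is upward at 5.67 m, arm 5.67 m → moment R × 5.67 clockwise.
Setting net torque to zero: R × 5.67 = 294.8 → R = 52 N.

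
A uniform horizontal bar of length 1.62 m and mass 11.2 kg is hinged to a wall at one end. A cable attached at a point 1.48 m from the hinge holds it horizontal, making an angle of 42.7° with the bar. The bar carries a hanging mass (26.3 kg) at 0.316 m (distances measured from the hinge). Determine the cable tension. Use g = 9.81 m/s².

Choose the hinge as the axis so the unknown hinge reaction has zero arm there.
Beam weight: 11.2 × 9.81 = 109.9 N down at 0.81 m → arm 0.81 m, τ = 109.9 × 0.81 = 89.02 N·m clockwise.
Hanging mass: 26.3 × 9.81 = 258 N down at 0.316 m → arm 0.316 m, τ = 258 × 0.316 = 81.53 N·m clockwise.
Total clockwise load moment = 170.6 N·m.
The cable tension T acts at 1.48 m; only its component perpendicular to the bar, T sinθ, produces torque. sin 42.7° = 0.6782.
Balancing moments: T × 1.48 × 0.6782 = 170.6, giving T = 170.6 / 1.004 = 170 N.

T ≈ 170 N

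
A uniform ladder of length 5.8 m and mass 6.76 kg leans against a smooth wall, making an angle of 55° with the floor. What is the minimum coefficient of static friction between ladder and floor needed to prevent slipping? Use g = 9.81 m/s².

Sum moments about the foot of the ladder (the floor normal and friction both act there and drop out).
Ladder weight 6.76×9.81 = 66.32 N acts at 2.9 m along the ladder; its horizontal arm is 2.9·cos55° = 1.663 m → τ = 110.3 N·m clockwise.
Wall normal N acts horizontally at the top; its moment arm is the height L sinθ = 5.8·sin55° = 4.751 m, counterclockwise.
Balancing moments: N × 4.751 = 110.3, giving N = 23.22 N.
ΣFx = 0 ⇒ f = N_wall = 23.22 N. ΣFy = 0 ⇒ N_floor = 66.32 N.
μ_min = f / N_floor = 23.22 / 66.32 = 0.35.

μ_min ≈ 0.35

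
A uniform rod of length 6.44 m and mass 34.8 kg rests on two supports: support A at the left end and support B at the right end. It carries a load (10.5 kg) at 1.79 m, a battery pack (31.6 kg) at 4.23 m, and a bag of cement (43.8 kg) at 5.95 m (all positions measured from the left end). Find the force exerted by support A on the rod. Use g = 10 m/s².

R_A ≈ 392 N

Choose support B as the axis so its reaction then has zero moment arm.
Beam weight: 34.8 × 10 = 348 N down at 3.22 m → arm 3.22 m, τ = 348 × 3.22 = 1121 N·m counterclockwise.
Load: 10.5 × 10 = 105 N down at 1.79 m → arm 4.65 m, τ = 105 × 4.65 = 488.3 N·m counterclockwise.
Battery pack: 31.6 × 10 = 316 N down at 4.23 m → arm 2.21 m, τ = 316 × 2.21 = 698.4 N·m counterclockwise.
Bag of cement: 43.8 × 10 = 438 N down at 5.95 m → arm 0.49 m, τ = 438 × 0.49 = 214.6 N·m counterclockwise.
Net load moment about support B = 2522 N·m counterclockwise.
Reaction R at support A is upward at 0 m, arm 6.44 m → moment R × 6.44 clockwise.
Στ = 0 ⇒ R × 6.44 = 2522 ⇒ R = 392 N.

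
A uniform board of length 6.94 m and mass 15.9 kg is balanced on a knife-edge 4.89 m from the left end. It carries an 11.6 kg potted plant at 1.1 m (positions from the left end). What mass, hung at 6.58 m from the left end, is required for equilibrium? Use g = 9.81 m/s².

m ≈ 39.4 kg

About the knife-edge (at 4.89 m from the left end):
Beam weight: 15.9 × 9.81 = 156 N down at 3.47 m → arm 1.42 m, τ = 156 × 1.42 = 221.5 N·m counterclockwise.
Potted plant: 11.6 × 9.81 = 113.8 N down at 1.1 m → arm 3.79 m, τ = 113.8 × 3.79 = 431.3 N·m counterclockwise.
Net moment of known loads = 652.8 N·m counterclockwise.
An unknown mass m at 6.58 m has arm 1.69 m; its moment is m·g·1.69 clockwise.
For rotational equilibrium, m × 9.81 × 1.69 = 652.8, so m = 652.8 / (9.81 × 1.69) = 39.4 kg.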